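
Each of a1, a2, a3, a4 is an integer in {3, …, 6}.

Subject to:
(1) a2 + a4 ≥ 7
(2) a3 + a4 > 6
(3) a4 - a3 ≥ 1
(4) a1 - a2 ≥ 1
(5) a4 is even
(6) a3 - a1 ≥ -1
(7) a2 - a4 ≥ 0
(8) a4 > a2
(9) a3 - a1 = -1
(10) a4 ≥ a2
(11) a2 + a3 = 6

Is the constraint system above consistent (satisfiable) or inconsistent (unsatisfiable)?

Constraints 3, 4, 6, and 7 give a4 − a3 ≥ 1, a3 − a1 ≥ -1, a1 − a2 ≥ 1, a2 − a4 ≥ 0.
Adding all 4 inequalities: the left sides telescope to 0, and the right sides sum to 1 + (-1) + 1 + 0 = 1. So 0 ≥ 1, which is false.

Unsatisfiable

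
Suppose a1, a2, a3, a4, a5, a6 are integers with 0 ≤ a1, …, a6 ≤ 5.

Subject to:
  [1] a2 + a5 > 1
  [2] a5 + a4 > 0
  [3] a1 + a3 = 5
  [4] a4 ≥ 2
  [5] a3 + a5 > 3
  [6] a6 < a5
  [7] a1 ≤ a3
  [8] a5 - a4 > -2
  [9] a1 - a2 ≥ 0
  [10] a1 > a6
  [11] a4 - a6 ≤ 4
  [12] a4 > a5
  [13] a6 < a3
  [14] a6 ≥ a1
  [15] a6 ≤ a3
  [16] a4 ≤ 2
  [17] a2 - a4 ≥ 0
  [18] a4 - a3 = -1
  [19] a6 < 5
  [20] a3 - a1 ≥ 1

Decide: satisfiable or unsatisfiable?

Unsatisfiable

Constraints 6, 9, 12, 14, and 17 give a2 ≤ a1, a1 ≤ a6, a6 < a5, a5 < a4, a4 ≤ a2. Chaining: a2 ≤ a1 ≤ a6 < a5 < a4 ≤ a2, which forces a2 < a2 — impossible.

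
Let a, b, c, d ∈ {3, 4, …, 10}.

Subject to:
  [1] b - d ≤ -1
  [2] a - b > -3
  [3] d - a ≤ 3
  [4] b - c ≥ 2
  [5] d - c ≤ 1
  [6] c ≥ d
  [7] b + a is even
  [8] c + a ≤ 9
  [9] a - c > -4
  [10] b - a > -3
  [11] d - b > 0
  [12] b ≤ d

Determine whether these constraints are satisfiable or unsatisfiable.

Constraints 1, 4, and 5 give b − c ≥ 2, c − d ≥ -1, d − b ≥ 1.
Adding all 3 inequalities: the left sides telescope to 0, and the right sides sum to 2 + (-1) + 1 = 2. So 0 ≥ 2, which is false.

Unsatisfiable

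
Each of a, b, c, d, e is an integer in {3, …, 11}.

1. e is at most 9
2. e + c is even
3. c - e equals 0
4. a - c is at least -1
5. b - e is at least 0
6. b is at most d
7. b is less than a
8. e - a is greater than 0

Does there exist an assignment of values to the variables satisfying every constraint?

Unsatisfiable

Constraints 5, 7, and 8 give e ≤ b, b < a, a < e. Chaining: e ≤ b < a < e, which forces e < e — impossible.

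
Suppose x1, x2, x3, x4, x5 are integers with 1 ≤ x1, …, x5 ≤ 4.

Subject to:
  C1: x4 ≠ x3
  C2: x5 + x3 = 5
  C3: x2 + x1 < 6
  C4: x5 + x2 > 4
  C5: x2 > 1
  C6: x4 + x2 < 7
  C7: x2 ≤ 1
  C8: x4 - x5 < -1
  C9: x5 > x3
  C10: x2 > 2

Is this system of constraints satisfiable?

Unsatisfiable

From constraint 10: x2 ≥ 3. From constraint 7: x2 ≤ 1. But 1 < 3, so no value of x2 works.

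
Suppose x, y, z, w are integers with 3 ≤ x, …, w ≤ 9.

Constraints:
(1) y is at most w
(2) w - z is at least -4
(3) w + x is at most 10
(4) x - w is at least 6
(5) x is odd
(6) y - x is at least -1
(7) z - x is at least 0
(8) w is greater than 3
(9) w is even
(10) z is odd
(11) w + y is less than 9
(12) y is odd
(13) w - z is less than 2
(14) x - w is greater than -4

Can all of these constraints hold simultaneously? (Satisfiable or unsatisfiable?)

Constraints 2, 4, and 7 give w − z ≥ -4, z − x ≥ 0, x − w ≥ 6.
Adding all 3 inequalities: the left sides telescope to 0, and the right sides sum to (-4) + 0 + 6 = 2. So 0 ≥ 2, which is false.

Unsatisfiable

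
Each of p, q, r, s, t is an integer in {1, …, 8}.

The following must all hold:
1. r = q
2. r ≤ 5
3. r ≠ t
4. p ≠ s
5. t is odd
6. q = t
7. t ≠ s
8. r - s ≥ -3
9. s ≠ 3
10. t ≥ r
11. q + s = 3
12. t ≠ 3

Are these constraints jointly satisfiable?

From constraints 1 and 6, r = q = t, so r = t. But constraint 3 says r ≠ t. Contradiction.

Unsatisfiable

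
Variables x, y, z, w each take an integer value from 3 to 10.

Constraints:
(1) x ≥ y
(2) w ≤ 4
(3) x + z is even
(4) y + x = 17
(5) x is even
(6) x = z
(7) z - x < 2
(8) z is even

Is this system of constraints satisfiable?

One satisfying assignment is x = 10, y = 7, z = 10, w = 4.
For the less obvious constraints — constraint 4: y + x = 17; constraint 7: z - x = 0 — and the others hold by inspection.

Satisfiable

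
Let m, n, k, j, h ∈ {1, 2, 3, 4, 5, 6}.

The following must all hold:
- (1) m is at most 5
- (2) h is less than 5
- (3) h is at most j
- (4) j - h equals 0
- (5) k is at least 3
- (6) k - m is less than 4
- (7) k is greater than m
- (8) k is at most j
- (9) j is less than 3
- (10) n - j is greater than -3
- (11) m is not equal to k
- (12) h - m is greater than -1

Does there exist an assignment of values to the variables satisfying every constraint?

Unsatisfiable

From constraints 5 and 8: j ≥ k and k ≥ 3, so j ≥ 3. From constraint 9: j ≤ 2. But 2 < 3, so no value of j works.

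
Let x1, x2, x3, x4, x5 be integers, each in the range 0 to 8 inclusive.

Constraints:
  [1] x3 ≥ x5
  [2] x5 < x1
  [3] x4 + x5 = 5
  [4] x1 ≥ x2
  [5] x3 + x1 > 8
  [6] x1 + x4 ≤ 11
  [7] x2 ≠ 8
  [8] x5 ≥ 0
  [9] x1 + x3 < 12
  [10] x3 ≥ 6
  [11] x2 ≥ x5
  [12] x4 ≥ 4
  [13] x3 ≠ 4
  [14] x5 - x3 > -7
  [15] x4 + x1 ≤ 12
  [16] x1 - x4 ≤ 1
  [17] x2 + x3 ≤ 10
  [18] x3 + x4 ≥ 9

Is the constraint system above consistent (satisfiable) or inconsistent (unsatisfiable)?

Satisfiable

Take x1 = 5, x2 = 3, x3 = 6, x4 = 5, x5 = 0. Then constraint 3: x4 + x5 = 5; constraint 5: x3 + x1 = 11; constraint 6: x1 + x4 = 10, and every other listed constraint is also met.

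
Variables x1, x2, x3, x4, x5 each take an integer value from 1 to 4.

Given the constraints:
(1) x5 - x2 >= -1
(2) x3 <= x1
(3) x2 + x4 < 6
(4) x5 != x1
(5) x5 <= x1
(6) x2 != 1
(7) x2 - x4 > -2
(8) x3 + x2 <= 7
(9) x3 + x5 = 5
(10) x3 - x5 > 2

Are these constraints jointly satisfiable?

Setting (x1, x2, x3, x4, x5) = (4, 2, 4, 1, 1) satisfies everything: constraint 1: x5 - x2 = -1; constraint 3: x2 + x4 = 3, and the others follow.

Satisfiable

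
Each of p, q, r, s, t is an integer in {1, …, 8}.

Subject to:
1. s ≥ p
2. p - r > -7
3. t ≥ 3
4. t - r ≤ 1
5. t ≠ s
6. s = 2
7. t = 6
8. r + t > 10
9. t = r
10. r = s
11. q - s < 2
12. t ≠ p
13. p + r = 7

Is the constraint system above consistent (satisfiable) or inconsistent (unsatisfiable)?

Constraint 7 fixes t = 6 and constraint 6 fixes s = 2. Constraints 9 and 10 give t = r = s, so t = s. But 6 ≠ 2 — contradiction.

Unsatisfiable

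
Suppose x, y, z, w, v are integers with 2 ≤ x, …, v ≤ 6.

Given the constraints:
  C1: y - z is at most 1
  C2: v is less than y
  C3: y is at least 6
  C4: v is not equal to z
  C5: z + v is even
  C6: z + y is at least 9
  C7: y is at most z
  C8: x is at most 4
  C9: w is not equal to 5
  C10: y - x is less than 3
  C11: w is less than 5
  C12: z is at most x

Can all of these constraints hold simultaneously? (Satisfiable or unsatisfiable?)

From constraints 3 and 7: z ≥ y and y ≥ 6, so z ≥ 6. From constraints 8 and 12: z ≤ x and x ≤ 4, so z ≤ 4. But 4 < 6, so no value of z works.

Unsatisfiable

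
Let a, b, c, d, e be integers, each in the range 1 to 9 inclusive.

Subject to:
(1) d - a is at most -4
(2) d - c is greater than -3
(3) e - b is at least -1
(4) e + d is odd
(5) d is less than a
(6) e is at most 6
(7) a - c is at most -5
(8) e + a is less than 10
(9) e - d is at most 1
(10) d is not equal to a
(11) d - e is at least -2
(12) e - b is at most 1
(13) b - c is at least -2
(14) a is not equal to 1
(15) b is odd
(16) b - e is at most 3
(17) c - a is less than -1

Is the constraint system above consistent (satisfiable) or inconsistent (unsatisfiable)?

Constraints 1, 7, 11, 13, and 16 give b − c ≥ -2, c − a ≥ 5, a − d ≥ 4, d − e ≥ -2, e − b ≥ -3.
Adding all 5 inequalities: the left sides telescope to 0, and the right sides sum to (-2) + 5 + 4 + (-2) + (-3) = 2. So 0 ≥ 2, which is false.

Unsatisfiable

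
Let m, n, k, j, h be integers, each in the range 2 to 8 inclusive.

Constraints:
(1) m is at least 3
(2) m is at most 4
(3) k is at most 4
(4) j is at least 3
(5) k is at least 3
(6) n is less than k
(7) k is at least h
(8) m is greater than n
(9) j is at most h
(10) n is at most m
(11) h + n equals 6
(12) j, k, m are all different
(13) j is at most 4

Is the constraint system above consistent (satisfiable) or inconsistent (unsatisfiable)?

Unsatisfiable

Constraints 1, 2, 3, 4, 5, and 13 confine each of j, k, m to the 2 values {3, 4}.
Constraint 12 requires all 3 of them to be distinct, but only 2 values are available — impossible by the pigeonhole principle.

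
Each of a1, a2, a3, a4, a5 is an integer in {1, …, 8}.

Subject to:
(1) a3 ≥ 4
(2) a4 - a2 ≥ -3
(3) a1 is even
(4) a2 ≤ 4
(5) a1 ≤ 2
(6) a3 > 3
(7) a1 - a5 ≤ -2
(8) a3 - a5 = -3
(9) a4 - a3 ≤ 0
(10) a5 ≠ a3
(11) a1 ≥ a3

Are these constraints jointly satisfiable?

From constraint 1: a3 ≥ 4. From constraints 5 and 11: a3 ≤ a1 and a1 ≤ 2, so a3 ≤ 2. But 2 < 4, so no value of a3 works.

Unsatisfiable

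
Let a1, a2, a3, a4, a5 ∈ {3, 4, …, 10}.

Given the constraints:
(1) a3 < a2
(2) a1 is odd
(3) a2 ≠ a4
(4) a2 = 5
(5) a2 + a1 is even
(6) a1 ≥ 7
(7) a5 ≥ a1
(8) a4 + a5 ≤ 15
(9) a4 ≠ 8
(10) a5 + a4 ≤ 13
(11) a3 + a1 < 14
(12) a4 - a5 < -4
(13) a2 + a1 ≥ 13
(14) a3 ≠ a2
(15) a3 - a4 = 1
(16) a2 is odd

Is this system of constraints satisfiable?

Setting (a1, a2, a3, a4, a5) = (9, 5, 4, 3, 9) satisfies everything: constraint 8: a4 + a5 = 12; constraint 10: a5 + a4 = 12, and the others follow.

Satisfiable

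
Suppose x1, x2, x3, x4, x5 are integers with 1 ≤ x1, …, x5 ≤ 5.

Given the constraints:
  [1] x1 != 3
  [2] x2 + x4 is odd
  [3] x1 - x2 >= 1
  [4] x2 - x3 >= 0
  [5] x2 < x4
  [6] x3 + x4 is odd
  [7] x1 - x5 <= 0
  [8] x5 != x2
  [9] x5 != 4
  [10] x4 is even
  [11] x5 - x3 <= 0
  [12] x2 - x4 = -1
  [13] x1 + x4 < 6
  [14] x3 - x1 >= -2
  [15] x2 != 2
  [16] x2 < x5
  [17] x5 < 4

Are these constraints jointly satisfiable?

Unsatisfiable

Constraints 3, 4, 7, and 11 give x2 − x3 ≥ 0, x3 − x5 ≥ 0, x5 − x1 ≥ 0, x1 − x2 ≥ 1.
Adding all 4 inequalities: the left sides telescope to 0, and the right sides sum to 0 + 0 + 0 + 1 = 1. So 0 ≥ 1, which is false.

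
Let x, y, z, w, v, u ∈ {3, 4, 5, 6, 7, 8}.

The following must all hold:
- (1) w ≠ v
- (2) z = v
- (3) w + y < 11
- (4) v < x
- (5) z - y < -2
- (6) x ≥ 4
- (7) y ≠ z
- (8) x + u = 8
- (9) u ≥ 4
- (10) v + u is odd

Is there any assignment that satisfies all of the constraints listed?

Take x = 4, y = 6, z = 3, w = 4, v = 3, u = 4. Then constraint 3: w + y = 10; constraint 5: z - y = -3; constraint 8: x + u = 8, and every other listed constraint is also met.

Satisfiable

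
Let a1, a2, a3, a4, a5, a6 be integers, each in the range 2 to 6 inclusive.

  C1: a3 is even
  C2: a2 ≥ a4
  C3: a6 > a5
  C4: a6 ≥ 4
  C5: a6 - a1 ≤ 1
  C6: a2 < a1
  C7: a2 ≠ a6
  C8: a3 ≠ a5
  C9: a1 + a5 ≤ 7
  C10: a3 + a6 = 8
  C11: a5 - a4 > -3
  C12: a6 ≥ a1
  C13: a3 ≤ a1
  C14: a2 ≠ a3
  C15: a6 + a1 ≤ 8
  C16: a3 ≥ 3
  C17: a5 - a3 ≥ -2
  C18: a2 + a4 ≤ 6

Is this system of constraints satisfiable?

Satisfiable

One satisfying assignment is a1 = 4, a2 = 3, a3 = 4, a4 = 3, a5 = 2, a6 = 4.
For the less obvious constraints — constraint 5: a6 - a1 = 0; constraint 9: a1 + a5 = 6 — and the others hold by inspection.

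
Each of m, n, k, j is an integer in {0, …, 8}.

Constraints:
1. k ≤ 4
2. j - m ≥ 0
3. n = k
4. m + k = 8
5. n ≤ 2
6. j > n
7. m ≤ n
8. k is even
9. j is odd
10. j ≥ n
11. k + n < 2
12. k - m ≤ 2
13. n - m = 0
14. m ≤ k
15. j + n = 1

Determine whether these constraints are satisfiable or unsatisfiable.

From constraints 5 and 7: m ≤ n ≤ 2. From constraint 1: k ≤ 4. Hence m + k ≤ 6. But constraint 4 requires m + k = 8, and 8 > 6. Contradiction.

Unsatisfiable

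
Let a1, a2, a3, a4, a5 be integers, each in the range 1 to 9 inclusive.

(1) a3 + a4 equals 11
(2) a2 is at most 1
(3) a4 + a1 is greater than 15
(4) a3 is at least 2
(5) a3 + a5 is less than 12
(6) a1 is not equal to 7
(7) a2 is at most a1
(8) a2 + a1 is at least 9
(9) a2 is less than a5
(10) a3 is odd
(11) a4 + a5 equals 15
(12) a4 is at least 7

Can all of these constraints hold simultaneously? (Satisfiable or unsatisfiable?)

The assignment a1 = 8, a2 = 1, a3 = 3, a4 = 8, a5 = 7 works:
  constraint 1 holds since a3 + a4 = 11.
  constraint 3 holds since a4 + a1 = 16.
  constraint 5 holds since a3 + a5 = 10.
The rest check out directly.

Satisfiable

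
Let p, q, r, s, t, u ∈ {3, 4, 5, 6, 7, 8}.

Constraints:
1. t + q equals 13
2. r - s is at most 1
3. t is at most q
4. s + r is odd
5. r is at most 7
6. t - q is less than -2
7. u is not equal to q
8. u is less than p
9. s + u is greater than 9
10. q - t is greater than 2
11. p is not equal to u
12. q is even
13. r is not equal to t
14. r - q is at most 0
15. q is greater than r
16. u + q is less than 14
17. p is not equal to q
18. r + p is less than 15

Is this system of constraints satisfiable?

The assignment p = 7, q = 8, r = 6, s = 7, t = 5, u = 5 works:
  constraint 1 holds since t + q = 13.
  constraint 2 holds since r - s = -1.
  constraint 6 holds since t - q = -3.
The rest check out directly.

Satisfiable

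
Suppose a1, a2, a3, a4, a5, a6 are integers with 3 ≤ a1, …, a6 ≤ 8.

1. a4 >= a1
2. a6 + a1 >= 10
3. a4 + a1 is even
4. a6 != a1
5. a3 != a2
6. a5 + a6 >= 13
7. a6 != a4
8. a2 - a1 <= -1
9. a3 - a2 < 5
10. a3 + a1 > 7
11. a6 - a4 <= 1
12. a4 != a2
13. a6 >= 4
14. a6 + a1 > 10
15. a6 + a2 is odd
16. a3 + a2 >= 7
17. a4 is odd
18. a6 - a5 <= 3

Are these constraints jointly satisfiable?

Satisfiable

Take a1 = 5, a2 = 3, a3 = 5, a4 = 7, a5 = 7, a6 = 8. Then constraint 2: a6 + a1 = 13; constraint 6: a5 + a6 = 15, and every other listed constraint is also met.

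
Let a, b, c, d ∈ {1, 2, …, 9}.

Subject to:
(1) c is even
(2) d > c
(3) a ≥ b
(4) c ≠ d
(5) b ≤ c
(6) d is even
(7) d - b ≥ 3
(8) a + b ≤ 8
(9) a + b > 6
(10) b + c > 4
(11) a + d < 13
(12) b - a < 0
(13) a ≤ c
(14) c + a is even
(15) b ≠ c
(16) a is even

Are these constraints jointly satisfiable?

Satisfiable

One satisfying assignment is a = 4, b = 3, c = 4, d = 6.
For the less obvious constraints — constraint 7: d - b = 3; constraint 8: a + b = 7; constraint 9: a + b = 7 — and the others hold by inspection.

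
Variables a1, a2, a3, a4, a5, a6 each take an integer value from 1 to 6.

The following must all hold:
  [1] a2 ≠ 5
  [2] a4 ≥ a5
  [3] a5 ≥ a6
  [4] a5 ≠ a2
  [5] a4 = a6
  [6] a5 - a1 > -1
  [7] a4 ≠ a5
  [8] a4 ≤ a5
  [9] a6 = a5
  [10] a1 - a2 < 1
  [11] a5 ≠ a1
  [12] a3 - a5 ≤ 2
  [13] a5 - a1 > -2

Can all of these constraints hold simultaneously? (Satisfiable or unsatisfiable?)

Unsatisfiable

From constraints 5 and 9, a4 = a6 = a5, so a4 = a5. But constraint 7 says a4 ≠ a5. Contradiction.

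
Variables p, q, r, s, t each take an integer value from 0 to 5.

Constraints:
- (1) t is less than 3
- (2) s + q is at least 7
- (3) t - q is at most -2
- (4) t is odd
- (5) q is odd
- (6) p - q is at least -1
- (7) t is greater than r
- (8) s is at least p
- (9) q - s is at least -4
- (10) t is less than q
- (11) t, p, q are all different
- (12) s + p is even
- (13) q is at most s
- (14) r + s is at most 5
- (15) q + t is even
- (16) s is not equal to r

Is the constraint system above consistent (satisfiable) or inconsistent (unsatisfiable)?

Satisfiable

Take p = 5, q = 3, r = 0, s = 5, t = 1. Then constraint 2: s + q = 8; constraint 3: t - q = -2, and every other listed constraint is also met.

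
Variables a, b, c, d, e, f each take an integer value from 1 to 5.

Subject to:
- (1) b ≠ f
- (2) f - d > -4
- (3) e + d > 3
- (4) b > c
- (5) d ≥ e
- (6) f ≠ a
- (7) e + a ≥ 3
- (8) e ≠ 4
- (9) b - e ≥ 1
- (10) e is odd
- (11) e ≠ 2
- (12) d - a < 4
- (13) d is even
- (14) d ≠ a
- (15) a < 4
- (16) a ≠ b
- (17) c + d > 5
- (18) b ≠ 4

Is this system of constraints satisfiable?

Setting (a, b, c, d, e, f) = (2, 5, 3, 4, 1, 3) satisfies everything: constraint 2: f - d = -1; constraint 3: e + d = 5; constraint 7: e + a = 3, and the others follow.

Satisfiable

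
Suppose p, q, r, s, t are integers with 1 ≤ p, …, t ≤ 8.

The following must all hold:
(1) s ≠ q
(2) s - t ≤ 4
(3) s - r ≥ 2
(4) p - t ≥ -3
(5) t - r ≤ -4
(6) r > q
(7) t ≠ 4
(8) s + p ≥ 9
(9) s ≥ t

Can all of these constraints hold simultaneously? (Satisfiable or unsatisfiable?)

Unsatisfiable

Constraints 2, 3, and 5 give t − s ≥ -4, s − r ≥ 2, r − t ≥ 4.
Adding all 3 inequalities: the left sides telescope to 0, and the right sides sum to (-4) + 2 + 4 = 2. So 0 ≥ 2, which is false.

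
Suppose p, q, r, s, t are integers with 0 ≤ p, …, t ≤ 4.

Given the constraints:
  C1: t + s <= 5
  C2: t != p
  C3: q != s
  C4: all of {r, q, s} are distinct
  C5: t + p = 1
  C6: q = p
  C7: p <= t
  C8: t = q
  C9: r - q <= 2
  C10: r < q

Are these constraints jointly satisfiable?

Unsatisfiable

From constraints 6 and 8, t = q = p, so t = p. But constraint 2 says t ≠ p. Contradiction.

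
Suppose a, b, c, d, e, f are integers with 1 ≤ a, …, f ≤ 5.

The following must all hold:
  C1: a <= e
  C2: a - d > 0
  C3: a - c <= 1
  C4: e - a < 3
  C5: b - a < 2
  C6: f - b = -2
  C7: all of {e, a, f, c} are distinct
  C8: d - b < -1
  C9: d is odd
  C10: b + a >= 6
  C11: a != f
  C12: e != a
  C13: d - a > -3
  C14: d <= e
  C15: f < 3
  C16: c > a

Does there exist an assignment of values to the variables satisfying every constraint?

The assignment a = 3, b = 3, c = 5, d = 1, e = 4, f = 1 works:
  constraint 2 holds since a - d = 2.
  constraint 3 holds since a - c = -2.
The rest check out directly.

Satisfiable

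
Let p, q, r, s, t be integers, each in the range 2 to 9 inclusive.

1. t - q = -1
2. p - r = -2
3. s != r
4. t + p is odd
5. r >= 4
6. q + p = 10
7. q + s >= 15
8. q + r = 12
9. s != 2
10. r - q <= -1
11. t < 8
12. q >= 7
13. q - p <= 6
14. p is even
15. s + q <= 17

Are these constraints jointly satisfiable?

Try p = 2, q = 8, r = 4, s = 9, t = 7.
Check constraint 1: t - q = -1; constraint 2: p - r = -2. The remaining constraints are straightforward to verify.

Satisfiable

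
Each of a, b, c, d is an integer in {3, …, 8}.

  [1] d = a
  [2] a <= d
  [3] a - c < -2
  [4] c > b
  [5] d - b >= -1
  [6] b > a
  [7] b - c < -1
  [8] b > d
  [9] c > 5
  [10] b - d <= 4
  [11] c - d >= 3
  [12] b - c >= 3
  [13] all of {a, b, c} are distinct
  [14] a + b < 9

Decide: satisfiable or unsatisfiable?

Constraints 10, 11, and 12 give d − b ≥ -4, b − c ≥ 3, c − d ≥ 3.
Adding all 3 inequalities: the left sides telescope to 0, and the right sides sum to (-4) + 3 + 3 = 2. So 0 ≥ 2, which is false.

Unsatisfiable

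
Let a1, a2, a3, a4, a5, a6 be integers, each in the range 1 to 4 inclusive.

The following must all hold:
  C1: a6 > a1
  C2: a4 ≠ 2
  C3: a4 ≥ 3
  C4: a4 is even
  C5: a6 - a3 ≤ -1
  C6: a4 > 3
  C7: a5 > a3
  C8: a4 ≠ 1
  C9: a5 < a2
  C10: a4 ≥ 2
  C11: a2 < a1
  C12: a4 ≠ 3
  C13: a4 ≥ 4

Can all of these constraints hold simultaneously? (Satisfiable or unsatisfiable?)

Unsatisfiable

Constraints 1, 5, 7, 9, and 11 give a1 < a6, a6 < a3, a3 < a5, a5 < a2, a2 < a1. Chaining: a1 < a6 < a3 < a5 < a2 < a1, which forces a1 < a1 — impossible.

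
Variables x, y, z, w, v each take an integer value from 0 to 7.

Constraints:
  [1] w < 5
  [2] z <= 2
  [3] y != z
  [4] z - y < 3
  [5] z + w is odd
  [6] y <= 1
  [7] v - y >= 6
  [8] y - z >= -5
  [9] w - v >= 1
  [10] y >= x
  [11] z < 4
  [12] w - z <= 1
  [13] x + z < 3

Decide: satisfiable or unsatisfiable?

Unsatisfiable

Constraints 7, 8, 9, and 12 give v − y ≥ 6, y − z ≥ -5, z − w ≥ -1, w − v ≥ 1.
Adding all 4 inequalities: the left sides telescope to 0, and the right sides sum to 6 + (-5) + (-1) + 1 = 1. So 0 ≥ 1, which is false.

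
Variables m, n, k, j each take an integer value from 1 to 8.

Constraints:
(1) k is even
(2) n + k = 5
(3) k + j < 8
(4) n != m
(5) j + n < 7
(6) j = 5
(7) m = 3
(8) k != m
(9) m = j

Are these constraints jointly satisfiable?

Constraint 7 fixes m = 3 and constraint 6 fixes j = 5, but constraint 9 requires m = j. Since 3 ≠ 5, contradiction.

Unsatisfiable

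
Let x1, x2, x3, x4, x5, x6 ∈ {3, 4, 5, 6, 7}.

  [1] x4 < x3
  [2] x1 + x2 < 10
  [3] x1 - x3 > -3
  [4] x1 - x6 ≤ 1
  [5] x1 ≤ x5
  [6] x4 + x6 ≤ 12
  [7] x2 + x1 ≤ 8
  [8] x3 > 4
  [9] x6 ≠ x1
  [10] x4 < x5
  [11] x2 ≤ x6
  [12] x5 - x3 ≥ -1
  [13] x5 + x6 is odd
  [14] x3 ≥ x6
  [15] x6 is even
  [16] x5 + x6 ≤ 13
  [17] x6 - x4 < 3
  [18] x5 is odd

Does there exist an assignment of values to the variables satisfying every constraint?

Try x1 = 5, x2 = 3, x3 = 7, x4 = 6, x5 = 7, x6 = 6.
Check constraint 2: x1 + x2 = 8; constraint 3: x1 - x3 = -2. The remaining constraints are straightforward to verify.

Satisfiable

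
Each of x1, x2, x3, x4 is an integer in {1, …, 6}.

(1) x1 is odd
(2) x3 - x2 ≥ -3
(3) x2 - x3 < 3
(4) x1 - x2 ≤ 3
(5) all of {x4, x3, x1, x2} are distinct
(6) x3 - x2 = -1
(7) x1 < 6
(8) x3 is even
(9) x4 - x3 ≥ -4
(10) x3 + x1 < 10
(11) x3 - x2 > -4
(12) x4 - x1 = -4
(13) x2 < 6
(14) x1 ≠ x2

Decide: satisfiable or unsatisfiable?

Satisfiable

One satisfying assignment is x1 = 5, x2 = 3, x3 = 2, x4 = 1.
For the less obvious constraints — constraint 2: x3 - x2 = -1; constraint 3: x2 - x3 = 1 — and the others hold by inspection.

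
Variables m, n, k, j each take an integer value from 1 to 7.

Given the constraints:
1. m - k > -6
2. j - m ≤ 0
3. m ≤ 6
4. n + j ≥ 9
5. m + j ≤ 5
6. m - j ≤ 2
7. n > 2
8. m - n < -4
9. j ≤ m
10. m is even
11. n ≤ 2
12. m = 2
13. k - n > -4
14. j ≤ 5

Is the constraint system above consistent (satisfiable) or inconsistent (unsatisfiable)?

From constraint 11: n ≤ 2. From constraints 3 and 9: j ≤ m ≤ 6. Hence n + j ≤ 8. But constraint 4 requires n + j ≥ 9, and 9 > 8. Contradiction.

Unsatisfiable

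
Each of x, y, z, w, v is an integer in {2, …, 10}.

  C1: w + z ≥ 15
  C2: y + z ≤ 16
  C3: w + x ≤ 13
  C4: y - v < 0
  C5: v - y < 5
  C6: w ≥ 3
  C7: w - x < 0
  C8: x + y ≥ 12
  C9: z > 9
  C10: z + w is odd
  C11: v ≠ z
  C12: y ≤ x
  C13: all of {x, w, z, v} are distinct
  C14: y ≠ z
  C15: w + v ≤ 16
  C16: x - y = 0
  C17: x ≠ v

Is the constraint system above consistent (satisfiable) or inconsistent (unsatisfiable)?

Satisfiable

One satisfying assignment is x = 6, y = 6, z = 10, w = 5, v = 8.
For the less obvious constraints — constraint 1: w + z = 15; constraint 2: y + z = 16 — and the others hold by inspection.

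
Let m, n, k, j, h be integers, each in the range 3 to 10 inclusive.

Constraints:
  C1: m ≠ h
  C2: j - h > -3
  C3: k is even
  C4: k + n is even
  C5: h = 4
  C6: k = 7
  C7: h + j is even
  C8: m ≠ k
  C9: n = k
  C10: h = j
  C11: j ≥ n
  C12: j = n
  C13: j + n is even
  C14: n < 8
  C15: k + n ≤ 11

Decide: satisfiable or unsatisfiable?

Unsatisfiable

Constraint 5 fixes h = 4 and constraint 6 fixes k = 7. Constraints 9, 10, and 12 give h = j = n = k, so h = k. But 4 ≠ 7 — contradiction.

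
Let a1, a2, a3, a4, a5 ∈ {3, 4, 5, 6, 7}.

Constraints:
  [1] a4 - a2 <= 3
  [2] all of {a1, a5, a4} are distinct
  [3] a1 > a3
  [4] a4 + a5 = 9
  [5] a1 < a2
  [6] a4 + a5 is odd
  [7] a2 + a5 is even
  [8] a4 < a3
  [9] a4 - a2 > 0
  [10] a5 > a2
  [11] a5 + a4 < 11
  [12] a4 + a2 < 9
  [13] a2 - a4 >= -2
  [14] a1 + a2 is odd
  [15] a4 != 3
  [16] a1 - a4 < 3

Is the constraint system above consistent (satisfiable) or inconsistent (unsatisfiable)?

Constraints 3, 5, 8, and 9 give a4 < a3, a3 < a1, a1 < a2, a2 < a4. Chaining: a4 < a3 < a1 < a2 < a4, which forces a4 < a4 — impossible.

Unsatisfiable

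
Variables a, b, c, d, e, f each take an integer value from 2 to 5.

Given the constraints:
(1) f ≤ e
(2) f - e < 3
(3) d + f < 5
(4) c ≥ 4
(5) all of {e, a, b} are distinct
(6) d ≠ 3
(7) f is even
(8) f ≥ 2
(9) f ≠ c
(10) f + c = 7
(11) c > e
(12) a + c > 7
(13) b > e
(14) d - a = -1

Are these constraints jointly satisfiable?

Take a = 3, b = 4, c = 5, d = 2, e = 2, f = 2. Then constraint 2: f - e = 0; constraint 3: d + f = 4, and every other listed constraint is also met.

Satisfiable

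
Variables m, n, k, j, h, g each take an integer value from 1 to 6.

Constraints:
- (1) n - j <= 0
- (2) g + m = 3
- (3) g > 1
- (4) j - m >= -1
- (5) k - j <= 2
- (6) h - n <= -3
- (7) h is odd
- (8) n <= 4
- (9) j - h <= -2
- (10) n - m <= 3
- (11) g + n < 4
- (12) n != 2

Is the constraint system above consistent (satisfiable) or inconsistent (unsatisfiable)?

Unsatisfiable

Constraints 4, 6, 9, and 10 give n − h ≥ 3, h − j ≥ 2, j − m ≥ -1, m − n ≥ -3.
Adding all 4 inequalities: the left sides telescope to 0, and the right sides sum to 3 + 2 + (-1) + (-3) = 1. So 0 ≥ 1, which is false.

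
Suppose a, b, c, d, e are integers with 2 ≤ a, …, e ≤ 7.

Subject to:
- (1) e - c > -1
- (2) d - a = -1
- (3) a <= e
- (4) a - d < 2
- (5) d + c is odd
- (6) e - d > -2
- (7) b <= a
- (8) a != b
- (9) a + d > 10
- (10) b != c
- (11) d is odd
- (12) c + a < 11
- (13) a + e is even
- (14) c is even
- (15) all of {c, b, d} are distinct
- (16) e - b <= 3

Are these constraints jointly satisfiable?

One satisfying assignment is a = 6, b = 3, c = 4, d = 5, e = 6.
For the less obvious constraints — constraint 1: e - c = 2; constraint 2: d - a = -1; constraint 4: a - d = 1 — and the others hold by inspection.

Satisfiable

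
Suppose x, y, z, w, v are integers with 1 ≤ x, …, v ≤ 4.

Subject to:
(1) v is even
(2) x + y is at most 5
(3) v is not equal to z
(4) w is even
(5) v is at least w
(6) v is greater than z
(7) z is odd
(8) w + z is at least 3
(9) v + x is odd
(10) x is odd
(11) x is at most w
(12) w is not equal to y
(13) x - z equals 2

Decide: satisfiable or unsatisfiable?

Satisfiable

Try x = 3, y = 1, z = 1, w = 4, v = 4.
Check constraint 2: x + y = 4; constraint 8: w + z = 5; constraint 13: x - z = 2. The remaining constraints are straightforward to verify.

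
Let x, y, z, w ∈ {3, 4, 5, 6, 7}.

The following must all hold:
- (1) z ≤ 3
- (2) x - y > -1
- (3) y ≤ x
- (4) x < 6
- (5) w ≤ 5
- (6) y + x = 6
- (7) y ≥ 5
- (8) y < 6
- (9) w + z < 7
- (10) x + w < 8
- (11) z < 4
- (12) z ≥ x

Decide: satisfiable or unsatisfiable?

From constraints 3 and 7: x ≥ y and y ≥ 5, so x ≥ 5. From constraints 1 and 12: x ≤ z and z ≤ 3, so x ≤ 3. But 3 < 5, so no value of x works.

Unsatisfiable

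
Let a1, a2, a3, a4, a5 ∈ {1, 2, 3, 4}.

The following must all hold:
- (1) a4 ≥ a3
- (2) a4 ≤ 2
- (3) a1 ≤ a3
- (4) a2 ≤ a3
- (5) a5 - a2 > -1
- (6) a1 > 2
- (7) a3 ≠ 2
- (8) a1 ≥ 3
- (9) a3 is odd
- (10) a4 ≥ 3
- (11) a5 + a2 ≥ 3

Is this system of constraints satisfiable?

From constraints 3 and 8: a3 ≥ a1 and a1 ≥ 3, so a3 ≥ 3. From constraints 1 and 2: a3 ≤ a4 and a4 ≤ 2, so a3 ≤ 2. But 2 < 3, so no value of a3 works.

Unsatisfiable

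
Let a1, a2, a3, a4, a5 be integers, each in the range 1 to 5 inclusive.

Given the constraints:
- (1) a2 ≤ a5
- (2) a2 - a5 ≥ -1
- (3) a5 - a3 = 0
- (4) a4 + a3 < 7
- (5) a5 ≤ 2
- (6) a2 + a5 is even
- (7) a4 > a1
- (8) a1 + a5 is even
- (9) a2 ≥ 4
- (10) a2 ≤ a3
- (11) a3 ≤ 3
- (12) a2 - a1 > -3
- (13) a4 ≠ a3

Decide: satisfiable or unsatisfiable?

Unsatisfiable

From constraint 9: a2 ≥ 4. From constraints 1 and 5: a2 ≤ a5 and a5 ≤ 2, so a2 ≤ 2. But 2 < 4, so no value of a2 works.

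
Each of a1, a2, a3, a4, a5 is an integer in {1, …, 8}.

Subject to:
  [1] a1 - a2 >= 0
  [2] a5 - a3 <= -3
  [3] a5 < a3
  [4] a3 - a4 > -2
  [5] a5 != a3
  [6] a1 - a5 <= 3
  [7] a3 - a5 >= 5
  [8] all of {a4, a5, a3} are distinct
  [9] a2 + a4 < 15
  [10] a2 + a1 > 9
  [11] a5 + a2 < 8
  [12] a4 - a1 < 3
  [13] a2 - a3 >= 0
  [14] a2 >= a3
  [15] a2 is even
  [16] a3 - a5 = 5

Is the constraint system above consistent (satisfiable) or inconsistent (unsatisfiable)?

Constraints 1, 6, 7, and 13 give a2 − a3 ≥ 0, a3 − a5 ≥ 5, a5 − a1 ≥ -3, a1 − a2 ≥ 0.
Adding all 4 inequalities: the left sides telescope to 0, and the right sides sum to 0 + 5 + (-3) + 0 = 2. So 0 ≥ 2, which is false.

Unsatisfiable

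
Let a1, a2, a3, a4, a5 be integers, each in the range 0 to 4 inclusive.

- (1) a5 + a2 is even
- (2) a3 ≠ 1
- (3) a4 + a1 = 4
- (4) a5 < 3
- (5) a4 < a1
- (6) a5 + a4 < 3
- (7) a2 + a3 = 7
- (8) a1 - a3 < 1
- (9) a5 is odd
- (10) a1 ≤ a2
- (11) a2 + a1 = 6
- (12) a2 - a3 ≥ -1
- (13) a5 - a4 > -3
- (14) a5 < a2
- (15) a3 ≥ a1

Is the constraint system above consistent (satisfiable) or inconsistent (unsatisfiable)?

One satisfying assignment is a1 = 3, a2 = 3, a3 = 4, a4 = 1, a5 = 1.
For the less obvious constraints — constraint 3: a4 + a1 = 4; constraint 6: a5 + a4 = 2; constraint 7: a2 + a3 = 7 — and the others hold by inspection.

Satisfiable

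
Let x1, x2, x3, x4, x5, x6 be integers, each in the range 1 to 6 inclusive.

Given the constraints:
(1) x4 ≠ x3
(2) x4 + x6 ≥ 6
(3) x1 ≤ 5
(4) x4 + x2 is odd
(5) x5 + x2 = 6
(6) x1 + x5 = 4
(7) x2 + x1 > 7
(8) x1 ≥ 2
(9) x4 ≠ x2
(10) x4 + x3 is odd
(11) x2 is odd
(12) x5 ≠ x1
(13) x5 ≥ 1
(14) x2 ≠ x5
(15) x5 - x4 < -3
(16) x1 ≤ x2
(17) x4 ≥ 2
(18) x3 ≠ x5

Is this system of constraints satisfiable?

Satisfiable

Setting (x1, x2, x3, x4, x5, x6) = (3, 5, 3, 6, 1, 1) satisfies everything: constraint 2: x4 + x6 = 7; constraint 5: x5 + x2 = 6; constraint 6: x1 + x5 = 4, and the others follow.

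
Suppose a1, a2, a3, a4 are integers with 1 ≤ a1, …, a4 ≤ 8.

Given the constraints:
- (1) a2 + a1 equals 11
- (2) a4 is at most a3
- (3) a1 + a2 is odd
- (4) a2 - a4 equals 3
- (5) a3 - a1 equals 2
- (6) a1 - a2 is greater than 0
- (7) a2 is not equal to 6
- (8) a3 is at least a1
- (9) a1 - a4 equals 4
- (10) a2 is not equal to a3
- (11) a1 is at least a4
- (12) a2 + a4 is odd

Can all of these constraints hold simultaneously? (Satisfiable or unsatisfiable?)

Satisfiable

Take a1 = 6, a2 = 5, a3 = 8, a4 = 2. Then constraint 1: a2 + a1 = 11; constraint 4: a2 - a4 = 3; constraint 5: a3 - a1 = 2, and every other listed constraint is also met.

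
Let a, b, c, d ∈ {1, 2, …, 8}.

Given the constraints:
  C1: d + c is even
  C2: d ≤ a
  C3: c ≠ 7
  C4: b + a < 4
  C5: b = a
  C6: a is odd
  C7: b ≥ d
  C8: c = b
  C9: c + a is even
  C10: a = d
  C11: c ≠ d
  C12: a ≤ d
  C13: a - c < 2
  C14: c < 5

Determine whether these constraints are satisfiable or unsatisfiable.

Unsatisfiable

From constraints 5, 8, and 10, c = b = a = d, so c = d. But constraint 11 says c ≠ d. Contradiction.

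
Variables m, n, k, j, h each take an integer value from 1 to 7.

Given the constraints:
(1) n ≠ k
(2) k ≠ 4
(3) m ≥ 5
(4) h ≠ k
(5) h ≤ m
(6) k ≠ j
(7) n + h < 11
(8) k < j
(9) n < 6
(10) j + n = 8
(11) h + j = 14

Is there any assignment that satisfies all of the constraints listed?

Satisfiable

Take m = 7, n = 1, k = 6, j = 7, h = 7. Then constraint 7: n + h = 8; constraint 10: j + n = 8, and every other listed constraint is also met.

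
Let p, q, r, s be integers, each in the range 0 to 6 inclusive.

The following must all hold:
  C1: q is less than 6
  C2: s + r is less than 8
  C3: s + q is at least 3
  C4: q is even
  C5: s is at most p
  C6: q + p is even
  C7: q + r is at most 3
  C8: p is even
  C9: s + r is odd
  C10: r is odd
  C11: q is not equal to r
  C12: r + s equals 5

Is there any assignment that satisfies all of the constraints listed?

Satisfiable

Take p = 4, q = 0, r = 1, s = 4. Then constraint 2: s + r = 5; constraint 3: s + q = 4, and every other listed constraint is also met.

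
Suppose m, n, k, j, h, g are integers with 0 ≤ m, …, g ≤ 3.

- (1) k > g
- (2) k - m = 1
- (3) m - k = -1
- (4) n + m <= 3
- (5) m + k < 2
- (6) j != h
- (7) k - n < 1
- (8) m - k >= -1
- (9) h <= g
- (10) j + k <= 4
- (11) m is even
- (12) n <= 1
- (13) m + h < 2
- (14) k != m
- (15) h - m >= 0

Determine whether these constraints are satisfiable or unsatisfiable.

Satisfiable

One satisfying assignment is m = 0, n = 1, k = 1, j = 1, h = 0, g = 0.
For the less obvious constraints — constraint 2: k - m = 1; constraint 3: m - k = -1 — and the others hold by inspection.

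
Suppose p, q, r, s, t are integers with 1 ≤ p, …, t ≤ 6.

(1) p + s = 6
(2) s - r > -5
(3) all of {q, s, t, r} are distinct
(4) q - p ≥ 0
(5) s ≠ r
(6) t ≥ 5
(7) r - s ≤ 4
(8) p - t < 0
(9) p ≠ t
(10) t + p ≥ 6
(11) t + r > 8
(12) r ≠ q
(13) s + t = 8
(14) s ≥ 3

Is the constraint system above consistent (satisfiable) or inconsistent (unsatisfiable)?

Take p = 3, q = 4, r = 6, s = 3, t = 5. Then constraint 1: p + s = 6; constraint 2: s - r = -3; constraint 4: q - p = 1, and every other listed constraint is also met.

Satisfiable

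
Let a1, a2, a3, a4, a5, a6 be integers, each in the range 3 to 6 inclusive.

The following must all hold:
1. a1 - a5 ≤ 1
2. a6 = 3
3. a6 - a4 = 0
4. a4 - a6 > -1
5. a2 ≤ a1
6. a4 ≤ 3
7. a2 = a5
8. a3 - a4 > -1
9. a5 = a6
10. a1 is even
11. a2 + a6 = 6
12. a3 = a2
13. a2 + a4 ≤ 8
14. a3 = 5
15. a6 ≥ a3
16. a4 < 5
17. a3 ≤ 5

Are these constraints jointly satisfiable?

Unsatisfiable

Constraint 14 fixes a3 = 5 and constraint 2 fixes a6 = 3. Constraints 7, 9, and 12 give a3 = a2 = a5 = a6, so a3 = a6. But 5 ≠ 3 — contradiction.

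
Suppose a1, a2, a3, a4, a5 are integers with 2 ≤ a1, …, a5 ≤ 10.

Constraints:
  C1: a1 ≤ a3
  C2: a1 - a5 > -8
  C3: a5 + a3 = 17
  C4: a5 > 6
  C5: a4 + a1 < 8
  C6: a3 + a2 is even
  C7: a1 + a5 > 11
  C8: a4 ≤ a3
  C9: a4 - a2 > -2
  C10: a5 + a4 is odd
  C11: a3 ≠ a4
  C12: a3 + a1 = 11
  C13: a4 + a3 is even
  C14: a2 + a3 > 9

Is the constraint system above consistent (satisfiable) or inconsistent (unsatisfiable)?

The assignment a1 = 3, a2 = 2, a3 = 8, a4 = 2, a5 = 9 works:
  constraint 2 holds since a1 - a5 = -6.
  constraint 3 holds since a5 + a3 = 17.
The rest check out directly.

Satisfiable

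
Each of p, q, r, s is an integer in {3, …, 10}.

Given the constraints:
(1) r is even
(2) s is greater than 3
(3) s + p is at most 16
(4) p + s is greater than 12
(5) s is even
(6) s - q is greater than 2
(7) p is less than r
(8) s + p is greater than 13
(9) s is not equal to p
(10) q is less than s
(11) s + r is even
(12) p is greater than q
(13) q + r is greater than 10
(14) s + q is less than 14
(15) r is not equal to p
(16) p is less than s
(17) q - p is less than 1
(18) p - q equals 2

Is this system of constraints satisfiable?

Satisfiable

Take p = 7, q = 5, r = 8, s = 8. Then constraint 3: s + p = 15; constraint 4: p + s = 15, and every other listed constraint is also met.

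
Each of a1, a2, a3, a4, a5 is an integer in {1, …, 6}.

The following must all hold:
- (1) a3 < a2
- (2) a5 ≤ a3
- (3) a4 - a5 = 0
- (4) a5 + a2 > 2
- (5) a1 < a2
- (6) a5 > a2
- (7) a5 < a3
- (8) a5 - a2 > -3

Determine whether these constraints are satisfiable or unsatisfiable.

Unsatisfiable

Constraints 1, 6, and 7 give a3 < a2, a2 < a5, a5 < a3. Chaining: a3 < a2 < a5 < a3, which forces a3 < a3 — impossible.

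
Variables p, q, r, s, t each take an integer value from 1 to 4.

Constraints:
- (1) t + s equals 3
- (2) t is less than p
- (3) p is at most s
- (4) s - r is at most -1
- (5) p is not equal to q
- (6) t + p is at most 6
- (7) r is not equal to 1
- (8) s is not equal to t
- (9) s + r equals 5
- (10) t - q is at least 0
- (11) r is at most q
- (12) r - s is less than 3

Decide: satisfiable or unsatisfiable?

Constraints 2, 3, 4, 10, and 11 give s < r, r ≤ q, q ≤ t, t < p, p ≤ s. Chaining: s < r ≤ q ≤ t < p ≤ s, which forces s < s — impossible.

Unsatisfiable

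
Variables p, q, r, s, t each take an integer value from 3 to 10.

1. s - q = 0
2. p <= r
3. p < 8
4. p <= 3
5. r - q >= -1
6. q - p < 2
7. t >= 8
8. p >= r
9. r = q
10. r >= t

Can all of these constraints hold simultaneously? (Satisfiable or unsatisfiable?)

Unsatisfiable

From constraints 7 and 10: r ≥ t and t ≥ 8, so r ≥ 8. From constraints 4 and 8: r ≤ p and p ≤ 3, so r ≤ 3. But 3 < 8, so no value of r works.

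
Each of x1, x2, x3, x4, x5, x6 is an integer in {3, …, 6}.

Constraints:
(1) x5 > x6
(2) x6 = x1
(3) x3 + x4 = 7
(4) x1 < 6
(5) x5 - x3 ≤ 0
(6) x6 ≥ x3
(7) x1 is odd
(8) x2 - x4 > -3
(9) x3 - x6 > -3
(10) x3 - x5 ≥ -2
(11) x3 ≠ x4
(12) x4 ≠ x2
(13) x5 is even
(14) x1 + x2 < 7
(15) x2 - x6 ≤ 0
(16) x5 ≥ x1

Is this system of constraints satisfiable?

Unsatisfiable

Constraints 1, 5, and 6 give x5 ≤ x3, x3 ≤ x6, x6 < x5. Chaining: x5 ≤ x3 ≤ x6 < x5, which forces x5 < x5 — impossible.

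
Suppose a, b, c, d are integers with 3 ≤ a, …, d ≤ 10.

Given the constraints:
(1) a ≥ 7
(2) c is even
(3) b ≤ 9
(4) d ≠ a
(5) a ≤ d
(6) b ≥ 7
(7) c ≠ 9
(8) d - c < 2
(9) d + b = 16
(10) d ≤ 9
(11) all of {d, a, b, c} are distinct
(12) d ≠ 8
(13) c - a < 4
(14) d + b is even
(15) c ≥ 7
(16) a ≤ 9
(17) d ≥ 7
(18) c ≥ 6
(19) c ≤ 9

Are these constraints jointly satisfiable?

Constraints 1, 3, 6, 10, 15, 16, 17, and 19 confine each of d, a, b, c to the 3 values {7, …, 9}.
Constraint 11 requires all 4 of them to be distinct, but only 3 values are available — impossible by the pigeonhole principle.

Unsatisfiable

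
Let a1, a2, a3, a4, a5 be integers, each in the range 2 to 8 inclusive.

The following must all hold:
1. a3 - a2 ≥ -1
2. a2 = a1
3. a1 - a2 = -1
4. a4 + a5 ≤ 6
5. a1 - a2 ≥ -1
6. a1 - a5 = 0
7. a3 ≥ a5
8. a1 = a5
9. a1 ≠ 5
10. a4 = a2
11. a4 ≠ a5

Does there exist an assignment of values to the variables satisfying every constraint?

Unsatisfiable

From constraints 2, 8, and 10, a4 = a2 = a1 = a5, so a4 = a5. But constraint 11 says a4 ≠ a5. Contradiction.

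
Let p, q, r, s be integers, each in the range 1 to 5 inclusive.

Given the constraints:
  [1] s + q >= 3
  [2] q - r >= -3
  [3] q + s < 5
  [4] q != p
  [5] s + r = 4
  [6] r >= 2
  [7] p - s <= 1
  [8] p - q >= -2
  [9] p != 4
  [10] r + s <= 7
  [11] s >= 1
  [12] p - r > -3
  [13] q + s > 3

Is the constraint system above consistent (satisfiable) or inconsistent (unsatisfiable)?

One satisfying assignment is p = 1, q = 3, r = 3, s = 1.
For the less obvious constraints — constraint 1: s + q = 4; constraint 2: q - r = 0; constraint 3: q + s = 4 — and the others hold by inspection.

Satisfiable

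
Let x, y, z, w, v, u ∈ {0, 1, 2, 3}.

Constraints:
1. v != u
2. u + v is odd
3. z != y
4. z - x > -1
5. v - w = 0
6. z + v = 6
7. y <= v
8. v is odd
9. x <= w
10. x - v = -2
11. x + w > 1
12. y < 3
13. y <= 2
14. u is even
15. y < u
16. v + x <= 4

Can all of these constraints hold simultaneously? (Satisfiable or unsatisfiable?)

Try x = 1, y = 1, z = 3, w = 3, v = 3, u = 2.
Check constraint 4: z - x = 2; constraint 5: v - w = 0; constraint 6: z + v = 6. The remaining constraints are straightforward to verify.

Satisfiable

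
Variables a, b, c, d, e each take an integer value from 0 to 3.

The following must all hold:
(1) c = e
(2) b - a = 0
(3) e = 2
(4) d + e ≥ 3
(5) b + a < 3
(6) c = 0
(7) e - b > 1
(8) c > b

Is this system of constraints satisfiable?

Unsatisfiable

Constraint 6 fixes c = 0 and constraint 3 fixes e = 2, but constraint 1 requires c = e. Since 0 ≠ 2, contradiction.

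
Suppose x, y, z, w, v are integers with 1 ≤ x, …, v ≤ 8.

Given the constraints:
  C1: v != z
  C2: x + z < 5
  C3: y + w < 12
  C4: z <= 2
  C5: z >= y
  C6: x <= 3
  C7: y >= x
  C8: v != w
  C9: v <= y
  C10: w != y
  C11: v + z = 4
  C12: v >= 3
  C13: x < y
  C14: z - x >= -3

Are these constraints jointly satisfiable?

Unsatisfiable

From constraints 9 and 12: y ≥ v and v ≥ 3, so y ≥ 3. From constraints 4 and 5: y ≤ z and z ≤ 2, so y ≤ 2. But 2 < 3, so no value of y works.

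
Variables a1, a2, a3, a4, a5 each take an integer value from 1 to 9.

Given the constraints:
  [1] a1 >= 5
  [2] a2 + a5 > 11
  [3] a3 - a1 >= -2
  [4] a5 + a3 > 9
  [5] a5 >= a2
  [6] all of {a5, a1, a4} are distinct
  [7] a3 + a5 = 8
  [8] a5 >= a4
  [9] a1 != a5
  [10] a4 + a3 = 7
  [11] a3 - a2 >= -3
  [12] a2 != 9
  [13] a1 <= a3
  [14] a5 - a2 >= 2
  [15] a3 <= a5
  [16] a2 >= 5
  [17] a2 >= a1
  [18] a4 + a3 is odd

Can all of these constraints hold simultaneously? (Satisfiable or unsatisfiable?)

From constraints 1 and 13: a3 ≥ a1 ≥ 5. From constraints 5 and 16: a5 ≥ a2 ≥ 5. Hence a3 + a5 ≥ 10. But constraint 7 requires a3 + a5 = 8, and 8 < 10. Contradiction.

Unsatisfiable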